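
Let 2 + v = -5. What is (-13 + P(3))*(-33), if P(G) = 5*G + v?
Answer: 165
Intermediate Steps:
v = -7 (v = -2 - 5 = -7)
P(G) = -7 + 5*G (P(G) = 5*G - 7 = -7 + 5*G)
(-13 + P(3))*(-33) = (-13 + (-7 + 5*3))*(-33) = (-13 + (-7 + 15))*(-33) = (-13 + 8)*(-33) = -5*(-33) = 165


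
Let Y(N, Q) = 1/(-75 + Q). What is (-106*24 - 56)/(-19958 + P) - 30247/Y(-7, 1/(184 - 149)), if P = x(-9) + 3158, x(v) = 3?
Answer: 190449505288/83985 ≈ 2.2677e+6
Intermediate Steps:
P = 3161 (P = 3 + 3158 = 3161)
(-106*24 - 56)/(-19958 + P) - 30247/Y(-7, 1/(184 - 149)) = (-106*24 - 56)/(-19958 + 3161) - (-2268525 + 30247/(184 - 149)) = (-2544 - 56)/(-16797) - 30247/(1/(-75 + 1/35)) = -2600*(-1/16797) - 30247/(1/(-75 + 1/35)) = 2600/16797 - 30247/(1/(-2624/35)) = 2600/16797 - 30247/(-35/2624) = 2600/16797 - 30247*(-2624/35) = 2600/16797 + 11338304/5 = 190449505288/83985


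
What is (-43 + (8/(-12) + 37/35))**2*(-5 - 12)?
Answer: -340283492/11025 ≈ -30865.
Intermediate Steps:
(-43 + (8/(-12) + 37/35))**2*(-5 - 12) = (-43 + (8*(-1/12) + 37*(1/35)))**2*(-17) = (-43 + (-2/3 + 37/35))**2*(-17) = (-43 + 41/105)**2*(-17) = (-4474/105)**2*(-17) = (20016676/11025)*(-17) = -340283492/11025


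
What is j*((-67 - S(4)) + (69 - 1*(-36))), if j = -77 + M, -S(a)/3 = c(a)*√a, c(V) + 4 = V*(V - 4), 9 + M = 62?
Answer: -336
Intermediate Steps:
M = 53 (M = -9 + 62 = 53)
c(V) = -4 + V*(-4 + V) (c(V) = -4 + V*(V - 4) = -4 + V*(-4 + V))
S(a) = -3*√a*(-4 + a² - 4*a) (S(a) = -3*(-4 + a² - 4*a)*√a = -3*√a*(-4 + a² - 4*a))
j = -24 (j = -77 + 53 = -24)
j*((-67 - S(4)) + (69 - 1*(-36))) = -24*((-67 - 3*√4*(4 - 1*4² + 4*4)) + (69 - 1*(-36))) = -24*((-67 - 3*2*(4 - 1*16 + 16)) + (69 + 36)) = -24*((-67 - 3*2*(4 - 16 + 16)) + 105) = -24*((-67 - 3*2*4) + 105) = -24*((-67 - 1*24) + 105) = -24*((-67 - 24) + 105) = -24*(-91 + 105) = -24*14 = -336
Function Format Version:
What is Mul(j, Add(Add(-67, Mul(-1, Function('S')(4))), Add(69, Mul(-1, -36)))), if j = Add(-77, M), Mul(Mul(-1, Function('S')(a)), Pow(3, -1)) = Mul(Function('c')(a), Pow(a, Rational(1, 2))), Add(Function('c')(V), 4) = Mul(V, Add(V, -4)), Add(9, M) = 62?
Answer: -336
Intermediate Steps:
M = 53 (M = Add(-9, 62) = 53)
Function('c')(V) = Add(-4, Mul(V, Add(-4, V))) (Function('c')(V) = Add(-4, Mul(V, Add(V, -4))) = Add(-4, Mul(V, Add(-4, V))))
Function('S')(a) = Mul(-3, Pow(a, Rational(1, 2)), Add(-4, Pow(a, 2), Mul(-4, a))) (Function('S')(a) = Mul(-3, Mul(Add(-4, Pow(a, 2), Mul(-4, a)), Pow(a, Rational(1, 2)))) = Mul(-3, Mul(Pow(a, Rational(1, 2)), Add(-4, Pow(a, 2), Mul(-4, a)))) = Mul(-3, Pow(a, Rational(1, 2)), Add(-4, Pow(a, 2), Mul(-4, a))))
j = -24 (j = Add(-77, 53) = -24)
Mul(j, Add(Add(-67, Mul(-1, Function('S')(4))), Add(69, Mul(-1, -36)))) = Mul(-24, Add(Add(-67, Mul(-1, Mul(3, Pow(4, Rational(1, 2)), Add(4, Mul(-1, Pow(4, 2)), Mul(4, 4))))), Add(69, Mul(-1, -36)))) = Mul(-24, Add(Add(-67, Mul(-1, Mul(3, 2, Add(4, Mul(-1, 16), 16)))), Add(69, 36))) = Mul(-24, Add(Add(-67, Mul(-1, Mul(3, 2, Add(4, -16, 16)))), 105)) = Mul(-24, Add(Add(-67, Mul(-1, Mul(3, 2, 4))), 105)) = Mul(-24, Add(Add(-67, Mul(-1, 24)), 105)) = Mul(-24, Add(Add(-67, -24), 105)) = Mul(-24, Add(-91, 105)) = Mul(-24, 14) = -336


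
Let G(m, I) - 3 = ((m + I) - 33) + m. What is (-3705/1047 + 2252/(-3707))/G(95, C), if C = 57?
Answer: -766299/40106033 ≈ -0.019107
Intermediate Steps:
G(m, I) = -30 + I + 2*m (G(m, I) = 3 + (((m + I) - 33) + m) = 3 + (((I + m) - 33) + m) = 3 + ((-33 + I + m) + m) = 3 + (-33 + I + 2*m) = -30 + I + 2*m)
(-3705/1047 + 2252/(-3707))/G(95, C) = (-3705/1047 + 2252/(-3707))/(-30 + 57 + 2*95) = (-3705*1/1047 + 2252*(-1/3707))/(-30 + 57 + 190) = (-1235/349 - 2252/3707)/217 = -5364093/1293743*1/217 = -766299/40106033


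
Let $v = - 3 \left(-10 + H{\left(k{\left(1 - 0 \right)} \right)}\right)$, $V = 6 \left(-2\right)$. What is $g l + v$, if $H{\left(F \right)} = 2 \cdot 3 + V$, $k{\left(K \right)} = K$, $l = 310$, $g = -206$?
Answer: $-63812$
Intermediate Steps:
$V = -12$
$H{\left(F \right)} = -6$ ($H{\left(F \right)} = 2 \cdot 3 - 12 = 6 - 12 = -6$)
$v = 48$ ($v = - 3 \left(-10 - 6\right) = \left(-3\right) \left(-16\right) = 48$)
$g l + v = \left(-206\right) 310 + 48 = -63860 + 48 = -63812$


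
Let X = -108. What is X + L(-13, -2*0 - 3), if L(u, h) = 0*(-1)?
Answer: -108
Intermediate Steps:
L(u, h) = 0
X + L(-13, -2*0 - 3) = -108 + 0 = -108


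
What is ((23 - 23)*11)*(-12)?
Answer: 0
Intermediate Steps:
((23 - 23)*11)*(-12) = (0*11)*(-12) = 0*(-12) = 0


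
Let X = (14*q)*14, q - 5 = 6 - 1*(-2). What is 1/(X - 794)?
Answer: 1/1754 ≈ 0.00057013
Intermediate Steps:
q = 13 (q = 5 + (6 - 1*(-2)) = 5 + (6 + 2) = 5 + 8 = 13)
X = 2548 (X = (14*13)*14 = 182*14 = 2548)
1/(X - 794) = 1/(2548 - 794) = 1/1754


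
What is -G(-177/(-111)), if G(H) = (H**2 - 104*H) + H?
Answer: 221368/1369 ≈ 161.70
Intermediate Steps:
G(H) = H**2 - 103*H
-G(-177/(-111)) = -(-177/(-111))*(-103 - 177/(-111)) = -(-177*(-1/111))*(-103 - 177*(-1/111)) = -59*(-103 + 59/37)/37 = -59*(-3752)/(37*37) = -1*(-221368/1369) = 221368/1369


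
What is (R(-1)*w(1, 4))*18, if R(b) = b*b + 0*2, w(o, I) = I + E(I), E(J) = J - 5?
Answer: 54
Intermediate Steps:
E(J) = -5 + J
w(o, I) = -5 + 2*I (w(o, I) = I + (-5 + I) = -5 + 2*I)
R(b) = b² (R(b) = b² + 0 = b²)
(R(-1)*w(1, 4))*18 = ((-1)²*(-5 + 2*4))*18 = (1*(-5 + 8))*18 = (1*3)*18 = 3*18 = 54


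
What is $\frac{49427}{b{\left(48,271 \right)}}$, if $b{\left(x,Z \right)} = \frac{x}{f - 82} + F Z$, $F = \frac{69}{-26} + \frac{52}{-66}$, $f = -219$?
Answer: $- \frac{12764918166}{240920347} \approx -52.984$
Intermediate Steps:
$F = - \frac{2953}{858}$ ($F = 69 \left(- \frac{1}{26}\right) + 52 \left(- \frac{1}{66}\right) = - \frac{69}{26} - \frac{26}{33} = - \frac{2953}{858} \approx -3.4417$)
$b{\left(x,Z \right)} = - \frac{2953 Z}{858} - \frac{x}{301}$ ($b{\left(x,Z \right)} = \frac{x}{-219 - 82} - \frac{2953 Z}{858} = \frac{x}{-301} - \frac{2953 Z}{858} = - \frac{x}{301} - \frac{2953 Z}{858} = - \frac{2953 Z}{858} - \frac{x}{301}$)
$\frac{49427}{b{\left(48,271 \right)}} = \frac{49427}{\left(- \frac{2953}{858}\right) 271 - \frac{48}{301}} = \frac{49427}{- \frac{800263}{858} - \frac{48}{301}} = \frac{49427}{- \frac{240920347}{258258}} = 49427 \left(- \frac{258258}{240920347}\right) = - \frac{12764918166}{240920347}$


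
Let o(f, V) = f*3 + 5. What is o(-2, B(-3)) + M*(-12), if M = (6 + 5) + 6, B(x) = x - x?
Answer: -205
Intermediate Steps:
B(x) = 0
o(f, V) = 5 + 3*f (o(f, V) = 3*f + 5 = 5 + 3*f)
M = 17 (M = 11 + 6 = 17)
o(-2, B(-3)) + M*(-12) = (5 + 3*(-2)) + 17*(-12) = (5 - 6) - 204 = -1 - 204 = -205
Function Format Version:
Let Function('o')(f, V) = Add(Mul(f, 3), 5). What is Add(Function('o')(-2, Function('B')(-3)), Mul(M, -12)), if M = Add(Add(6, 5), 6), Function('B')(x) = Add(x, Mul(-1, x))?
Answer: -205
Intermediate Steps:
Function('B')(x) = 0
Function('o')(f, V) = Add(5, Mul(3, f)) (Function('o')(f, V) = Add(Mul(3, f), 5) = Add(5, Mul(3, f)))
M = 17 (M = Add(11, 6) = 17)
Add(Function('o')(-2, Function('B')(-3)), Mul(M, -12)) = Add(Add(5, Mul(3, -2)), Mul(17, -12)) = Add(Add(5, -6), -204) = Add(-1, -204) = -205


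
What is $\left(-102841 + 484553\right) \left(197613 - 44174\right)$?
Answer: $58569507568$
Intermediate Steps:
$\left(-102841 + 484553\right) \left(197613 - 44174\right) = 381712 \cdot 153439 = 58569507568$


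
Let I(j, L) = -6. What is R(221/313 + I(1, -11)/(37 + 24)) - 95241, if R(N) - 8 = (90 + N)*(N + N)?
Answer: -34676344338779/364542649 ≈ -95123.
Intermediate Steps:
R(N) = 8 + 2*N*(90 + N) (R(N) = 8 + (90 + N)*(N + N) = 8 + (90 + N)*(2*N) = 8 + 2*N*(90 + N))
R(221/313 + I(1, -11)/(37 + 24)) - 95241 = (8 + 2*(221/313 - 6/(37 + 24))² + 180*(221/313 - 6/(37 + 24))) - 95241 = (8 + 2*(221*(1/313) - 6/61)² + 180*(221*(1/313) - 6/61)) - 95241 = (8 + 2*(221/313 - 6*1/61)² + 180*(221/313 - 6*1/61)) - 95241 = (8 + 2*(221/313 - 6/61)² + 180*(221/313 - 6/61)) - 95241 = (8 + 2*(11603/19093)² + 180*(11603/19093)) - 95241 = (8 + 2*(134629609/364542649) + 2088540/19093) - 95241 = (8 + 269259218/364542649 + 2088540/19093) - 95241 = 43062094630/364542649 - 95241 = -34676344338779/364542649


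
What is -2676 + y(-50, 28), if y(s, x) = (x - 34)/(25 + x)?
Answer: -141834/53 ≈ -2676.1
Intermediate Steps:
y(s, x) = (-34 + x)/(25 + x)
-2676 + y(-50, 28) = -2676 + (-34 + 28)/(25 + 28) = -2676 - 6/53 = -141834/53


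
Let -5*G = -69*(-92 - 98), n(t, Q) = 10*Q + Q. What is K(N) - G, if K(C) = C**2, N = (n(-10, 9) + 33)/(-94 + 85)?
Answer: 25534/9 ≈ 2837.1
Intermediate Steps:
n(t, Q) = 11*Q
N = -44/3 (N = (11*9 + 33)/(-94 + 85) = (99 + 33)/(-9) = 132*(-1/9) = -44/3 ≈ -14.667)
G = -2622 (G = -(-69)*(-92 - 98)/5 = -(-69)*(-190)/5 = -1/5*13110 = -2622)
K(N) - G = (-44/3)**2 - 1*(-2622) = 1936/9 + 2622 = 25534/9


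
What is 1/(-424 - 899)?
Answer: -1/1323 ≈ -0.00075586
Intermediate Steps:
1/(-424 - 899) = 1/(-1323) = -1/1323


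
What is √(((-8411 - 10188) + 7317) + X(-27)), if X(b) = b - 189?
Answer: I*√11498 ≈ 107.23*I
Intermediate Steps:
X(b) = -189 + b
√(((-8411 - 10188) + 7317) + X(-27)) = √(((-8411 - 10188) + 7317) + (-189 - 27)) = √((-18599 + 7317) - 216) = √(-11282 - 216) = √(-11498) = I*√11498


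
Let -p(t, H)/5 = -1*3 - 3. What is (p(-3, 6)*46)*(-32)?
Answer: -44160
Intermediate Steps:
p(t, H) = 30 (p(t, H) = -5*(-1*3 - 3) = -5*(-3 - 3) = -5*(-6) = 30)
(p(-3, 6)*46)*(-32) = (30*46)*(-32) = 1380*(-32) = -44160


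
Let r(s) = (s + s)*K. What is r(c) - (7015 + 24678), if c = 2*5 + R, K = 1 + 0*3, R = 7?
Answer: -31659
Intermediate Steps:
K = 1 (K = 1 + 0 = 1)
c = 17 (c = 2*5 + 7 = 10 + 7 = 17)
r(s) = 2*s (r(s) = (s + s)*1 = (2*s)*1 = 2*s)
r(c) - (7015 + 24678) = 2*17 - (7015 + 24678) = 34 - 1*31693 = 34 - 31693 = -31659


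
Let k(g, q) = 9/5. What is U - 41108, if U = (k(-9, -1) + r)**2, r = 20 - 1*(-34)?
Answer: -949859/25 ≈ -37994.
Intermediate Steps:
r = 54 (r = 20 + 34 = 54)
k(g, q) = 9/5 (k(g, q) = 9*(1/5) = 9/5)
U = 77841/25 (U = (9/5 + 54)**2 = (279/5)**2 = 77841/25 ≈ 3113.6)
U - 41108 = 77841/25 - 41108 = -949859/25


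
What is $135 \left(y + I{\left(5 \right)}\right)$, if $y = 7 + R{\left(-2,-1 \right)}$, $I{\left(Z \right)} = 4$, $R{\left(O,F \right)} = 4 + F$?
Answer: $1890$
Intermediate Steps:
$y = 10$ ($y = 7 + \left(4 - 1\right) = 7 + 3 = 10$)
$135 \left(y + I{\left(5 \right)}\right) = 135 \left(10 + 4\right) = 135 \cdot 14 = 1890$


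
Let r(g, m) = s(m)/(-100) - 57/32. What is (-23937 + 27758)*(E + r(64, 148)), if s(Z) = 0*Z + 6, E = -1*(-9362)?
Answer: 28612133267/800 ≈ 3.5765e+7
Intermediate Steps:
E = 9362
s(Z) = 6 (s(Z) = 0 + 6 = 6)
r(g, m) = -1473/800 (r(g, m) = 6/(-100) - 57/32 = 6*(-1/100) - 57*1/32 = -3/50 - 57/32 = -1473/800)
(-23937 + 27758)*(E + r(64, 148)) = (-23937 + 27758)*(9362 - 1473/800) = 3821*(7488127/800) = 28612133267/800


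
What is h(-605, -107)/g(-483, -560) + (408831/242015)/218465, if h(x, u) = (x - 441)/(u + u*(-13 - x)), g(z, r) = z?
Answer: -42774534713627/1620353438771060175 ≈ -2.6398e-5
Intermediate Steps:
h(x, u) = (-441 + x)/(u + u*(-13 - x))
h(-605, -107)/g(-483, -560) + (408831/242015)/218465 = ((441 - 1*(-605))/((-107)*(12 - 605)))/(-483) + (408831/242015)/218465 = -1/107*(441 + 605)/(-593)*(-1/483) + (408831*(1/242015))*(1/218465) = -1/107*(-1/593)*1046*(-1/483) + (408831/242015)*(1/218465) = (1046/63451)*(-1/483) + 408831/52871806975 = -1046/30646833 + 408831/52871806975 = -42774534713627/1620353438771060175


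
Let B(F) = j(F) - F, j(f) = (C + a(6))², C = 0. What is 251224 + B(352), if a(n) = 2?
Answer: 250876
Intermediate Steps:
j(f) = 4 (j(f) = (0 + 2)² = 2² = 4)
B(F) = 4 - F
251224 + B(352) = 251224 + (4 - 1*352) = 251224 + (4 - 352) = 251224 - 348 = 250876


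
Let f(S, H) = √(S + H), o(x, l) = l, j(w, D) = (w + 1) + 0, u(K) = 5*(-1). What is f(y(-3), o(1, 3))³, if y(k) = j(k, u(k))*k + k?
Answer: 6*√6 ≈ 14.697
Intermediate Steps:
u(K) = -5
j(w, D) = 1 + w (j(w, D) = (1 + w) + 0 = 1 + w)
y(k) = k + k*(1 + k) (y(k) = (1 + k)*k + k = k*(1 + k) + k = k + k*(1 + k))
f(S, H) = √(H + S)
f(y(-3), o(1, 3))³ = (√(3 - 3*(2 - 3)))³ = (√(3 - 3*(-1)))³ = (√(3 + 3))³ = (√6)³ = 6*√6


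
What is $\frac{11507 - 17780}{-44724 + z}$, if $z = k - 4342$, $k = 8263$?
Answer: $\frac{2091}{13601} \approx 0.15374$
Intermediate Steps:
$z = 3921$ ($z = 8263 - 4342 = 3921$)
$\frac{11507 - 17780}{-44724 + z} = \frac{11507 - 17780}{-44724 + 3921} = - \frac{6273}{-40803} = \left(-6273\right) \left(- \frac{1}{40803}\right) = \frac{2091}{13601}$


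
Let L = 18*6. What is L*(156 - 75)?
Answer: 8748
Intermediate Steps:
L = 108
L*(156 - 75) = 108*(156 - 75) = 108*81 = 8748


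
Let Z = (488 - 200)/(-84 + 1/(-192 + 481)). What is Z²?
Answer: 6927565824/589275625 ≈ 11.756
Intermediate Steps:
Z = -83232/24275 (Z = 288/(-84 + 1/289) = 288/(-24275/289) = 288*(-289/24275) = -83232/24275 ≈ -3.4287)
Z² = (-83232/24275)² = 6927565824/589275625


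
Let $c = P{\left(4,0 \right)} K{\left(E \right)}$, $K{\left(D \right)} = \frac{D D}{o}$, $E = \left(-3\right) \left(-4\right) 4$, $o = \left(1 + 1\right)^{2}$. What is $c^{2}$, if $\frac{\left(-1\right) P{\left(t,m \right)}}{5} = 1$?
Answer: $8294400$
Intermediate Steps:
$P{\left(t,m \right)} = -5$ ($P{\left(t,m \right)} = \left(-5\right) 1 = -5$)
$o = 4$ ($o = 2^{2} = 4$)
$E = 48$ ($E = 12 \cdot 4 = 48$)
$K{\left(D \right)} = \frac{D^{2}}{4}$ ($K{\left(D \right)} = \frac{D D}{4} = D^{2} \cdot \frac{1}{4} = \frac{D^{2}}{4}$)
$c = -2880$ ($c = - 5 \frac{48^{2}}{4} = - 5 \cdot \frac{1}{4} \cdot 2304 = \left(-5\right) 576 = -2880$)
$c^{2} = \left(-2880\right)^{2} = 8294400$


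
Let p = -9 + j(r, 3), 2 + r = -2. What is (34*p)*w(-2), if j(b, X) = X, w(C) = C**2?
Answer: -816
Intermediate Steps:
r = -4 (r = -2 - 2 = -4)
p = -6 (p = -9 + 3 = -6)
(34*p)*w(-2) = (34*(-6))*(-2)**2 = -204*4 = -816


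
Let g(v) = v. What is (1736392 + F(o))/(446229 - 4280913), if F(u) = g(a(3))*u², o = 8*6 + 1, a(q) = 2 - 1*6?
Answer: -20557/45651 ≈ -0.45031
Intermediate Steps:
a(q) = -4 (a(q) = 2 - 6 = -4)
o = 49 (o = 48 + 1 = 49)
F(u) = -4*u²
(1736392 + F(o))/(446229 - 4280913) = (1736392 - 4*49²)/(446229 - 4280913) = (1736392 - 4*2401)/(-3834684) = (1736392 - 9604)*(-1/3834684) = 1726788*(-1/3834684) = -20557/45651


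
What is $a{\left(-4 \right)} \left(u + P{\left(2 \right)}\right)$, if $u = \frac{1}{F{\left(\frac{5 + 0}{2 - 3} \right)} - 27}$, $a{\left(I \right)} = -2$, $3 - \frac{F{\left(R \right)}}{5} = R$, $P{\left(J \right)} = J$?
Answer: $- \frac{54}{13} \approx -4.1538$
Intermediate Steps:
$F{\left(R \right)} = 15 - 5 R$
$u = \frac{1}{13}$ ($u = \frac{1}{\left(15 - 5 \frac{5 + 0}{2 - 3}\right) - 27} = \frac{1}{\left(15 - 5 \frac{5}{-1}\right) - 27} = \frac{1}{\left(15 - 5 \cdot 5 \left(-1\right)\right) - 27} = \frac{1}{\left(15 - -25\right) - 27} = \frac{1}{\left(15 + 25\right) - 27} = \frac{1}{40 - 27} = \frac{1}{13} \approx 0.076923$)
$a{\left(-4 \right)} \left(u + P{\left(2 \right)}\right) = - 2 \left(\frac{1}{13} + 2\right) = \left(-2\right) \frac{27}{13} = - \frac{54}{13}$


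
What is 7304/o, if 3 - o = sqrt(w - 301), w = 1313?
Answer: -21912/1003 - 14608*sqrt(253)/1003 ≈ -253.51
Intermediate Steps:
o = 3 - 2*sqrt(253) (o = 3 - sqrt(1313 - 301) = 3 - sqrt(1012) = 3 - 2*sqrt(253) ≈ -28.812)
7304/o = 7304/(3 - 2*sqrt(253))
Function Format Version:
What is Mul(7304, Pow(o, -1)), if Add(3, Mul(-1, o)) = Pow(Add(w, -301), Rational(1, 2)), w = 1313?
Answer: Add(Rational(-21912, 1003), Mul(Rational(-14608, 1003), Pow(253, Rational(1, 2)))) ≈ -253.51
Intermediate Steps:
o = Add(3, Mul(-2, Pow(253, Rational(1, 2)))) (o = Add(3, Mul(-1, Pow(Add(1313, -301), Rational(1, 2)))) = Add(3, Mul(-1, Pow(1012, Rational(1, 2)))) = Add(3, Mul(-1, Mul(2, Pow(253, Rational(1, 2))))) = Add(3, Mul(-2, Pow(253, Rational(1, 2)))) ≈ -28.812)
Mul(7304, Pow(o, -1)) = Mul(7304, Pow(Add(3, Mul(-2, Pow(253, Rational(1, 2)))), -1))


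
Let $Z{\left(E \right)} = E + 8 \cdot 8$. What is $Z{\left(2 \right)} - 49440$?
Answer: $-49374$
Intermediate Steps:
$Z{\left(E \right)} = 64 + E$ ($Z{\left(E \right)} = E + 64 = 64 + E$)
$Z{\left(2 \right)} - 49440 = \left(64 + 2\right) - 49440 = 66 - 49440 = -49374$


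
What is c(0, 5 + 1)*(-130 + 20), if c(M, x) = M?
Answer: 0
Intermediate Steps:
c(0, 5 + 1)*(-130 + 20) = 0*(-130 + 20) = 0*(-110) = 0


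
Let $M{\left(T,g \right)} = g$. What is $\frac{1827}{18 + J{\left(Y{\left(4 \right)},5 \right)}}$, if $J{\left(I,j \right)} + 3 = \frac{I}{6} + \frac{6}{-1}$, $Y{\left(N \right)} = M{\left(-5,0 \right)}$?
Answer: $203$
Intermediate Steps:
$Y{\left(N \right)} = 0$
$J{\left(I,j \right)} = -9 + \frac{I}{6}$ ($J{\left(I,j \right)} = -3 + \left(\frac{I}{6} + \frac{6}{-1}\right) = -3 + \left(I \frac{1}{6} + 6 \left(-1\right)\right) = -3 + \left(\frac{I}{6} - 6\right) = -3 + \left(-6 + \frac{I}{6}\right) = -9 + \frac{I}{6}$)
$\frac{1827}{18 + J{\left(Y{\left(4 \right)},5 \right)}} = \frac{1827}{18 + \left(-9 + \frac{1}{6} \cdot 0\right)} = \frac{1827}{18 + \left(-9 + 0\right)} = \frac{1827}{18 - 9} = \frac{1827}{9} = 1827 \cdot \frac{1}{9} = 203$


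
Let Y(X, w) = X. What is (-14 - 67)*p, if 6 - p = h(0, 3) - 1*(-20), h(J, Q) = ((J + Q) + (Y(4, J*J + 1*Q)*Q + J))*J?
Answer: 1134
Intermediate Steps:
h(J, Q) = J*(2*J + 5*Q) (h(J, Q) = ((J + Q) + (4*Q + J))*J = ((J + Q) + (J + 4*Q))*J = (2*J + 5*Q)*J = J*(2*J + 5*Q))
p = -14 (p = 6 - (0*(2*0 + 5*3) - 1*(-20)) = 6 - (0*(0 + 15) + 20) = 6 - (0*15 + 20) = 6 - (0 + 20) = 6 - 1*20 = 6 - 20 = -14)
(-14 - 67)*p = (-14 - 67)*(-14) = -81*(-14) = 1134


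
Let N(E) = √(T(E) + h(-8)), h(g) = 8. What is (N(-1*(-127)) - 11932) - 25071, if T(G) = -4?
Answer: -37001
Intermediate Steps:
N(E) = 2 (N(E) = √(-4 + 8) = √4 = 2)
(N(-1*(-127)) - 11932) - 25071 = (2 - 11932) - 25071 = -11930 - 25071 = -37001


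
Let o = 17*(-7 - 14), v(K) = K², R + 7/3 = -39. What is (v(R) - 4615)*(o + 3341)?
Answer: -78058456/9 ≈ -8.6732e+6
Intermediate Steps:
R = -124/3 (R = -7/3 - 39 = -124/3 ≈ -41.333)
o = -357 (o = 17*(-21) = -357)
(v(R) - 4615)*(o + 3341) = ((-124/3)² - 4615)*(-357 + 3341) = (15376/9 - 4615)*2984 = -26159/9*2984 = -78058456/9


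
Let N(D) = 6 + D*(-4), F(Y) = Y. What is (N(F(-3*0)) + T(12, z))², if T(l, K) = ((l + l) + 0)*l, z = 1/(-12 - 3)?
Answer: 86436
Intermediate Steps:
z = -1/15 (z = 1/(-15) = -1/15 ≈ -0.066667)
N(D) = 6 - 4*D
T(l, K) = 2*l² (T(l, K) = (2*l + 0)*l = (2*l)*l = 2*l²)
(N(F(-3*0)) + T(12, z))² = ((6 - (-12)*0) + 2*12²)² = ((6 - 4*0) + 2*144)² = ((6 + 0) + 288)² = (6 + 288)² = 294² = 86436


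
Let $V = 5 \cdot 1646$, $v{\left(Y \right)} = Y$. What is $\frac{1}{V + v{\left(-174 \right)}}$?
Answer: $\frac{1}{8056} \approx 0.00012413$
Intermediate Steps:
$V = 8230$
$\frac{1}{V + v{\left(-174 \right)}} = \frac{1}{8230 - 174} = \frac{1}{8056}$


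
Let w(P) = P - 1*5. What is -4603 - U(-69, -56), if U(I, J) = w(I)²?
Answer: -10079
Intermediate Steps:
w(P) = -5 + P (w(P) = P - 5 = -5 + P)
U(I, J) = (-5 + I)²
-4603 - U(-69, -56) = -4603 - (-5 - 69)² = -4603 - 1*(-74)² = -4603 - 1*5476 = -4603 - 5476 = -10079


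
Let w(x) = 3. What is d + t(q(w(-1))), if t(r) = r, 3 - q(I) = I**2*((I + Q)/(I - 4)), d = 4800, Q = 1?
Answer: 4839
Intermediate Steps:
q(I) = 3 - I**2*(1 + I)/(-4 + I) (q(I) = 3 - I**2*(I + 1)/(I - 4) = 3 - I**2*(1 + I)/(-4 + I))
d + t(q(w(-1))) = 4800 + (-12 - 1*3**2 - 1*3**3 + 3*3)/(-4 + 3) = 4800 + (-12 - 1*9 - 1*27 + 9)/(-1) = 4800 - (-12 - 9 - 27 + 9) = 4800 - 1*(-39) = 4800 + 39 = 4839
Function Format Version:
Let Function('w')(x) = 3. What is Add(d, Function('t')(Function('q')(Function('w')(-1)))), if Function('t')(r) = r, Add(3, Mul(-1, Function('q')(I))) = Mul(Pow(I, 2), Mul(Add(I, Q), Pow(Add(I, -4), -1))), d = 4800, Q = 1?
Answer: 4839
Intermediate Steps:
Function('q')(I) = Add(3, Mul(-1, Pow(I, 2), Pow(Add(-4, I), -1), Add(1, I))) (Function('q')(I) = Add(3, Mul(-1, Mul(Pow(I, 2), Mul(Add(I, 1), Pow(Add(I, -4), -1))))) = Add(3, Mul(-1, Mul(Pow(I, 2), Mul(Add(1, I), Pow(Add(-4, I), -1))))) = Add(3, Mul(-1, Mul(Pow(I, 2), Mul(Pow(Add(-4, I), -1), Add(1, I))))) = Add(3, Mul(-1, Mul(Pow(I, 2), Pow(Add(-4, I), -1), Add(1, I)))) = Add(3, Mul(-1, Pow(I, 2), Pow(Add(-4, I), -1), Add(1, I))))
Add(d, Function('t')(Function('q')(Function('w')(-1)))) = Add(4800, Mul(Pow(Add(-4, 3), -1), Add(-12, Mul(-1, Pow(3, 2)), Mul(-1, Pow(3, 3)), Mul(3, 3)))) = Add(4800, Mul(Pow(-1, -1), Add(-12, Mul(-1, 9), Mul(-1, 27), 9))) = Add(4800, Mul(-1, Add(-12, -9, -27, 9))) = Add(4800, Mul(-1, -39)) = Add(4800, 39) = 4839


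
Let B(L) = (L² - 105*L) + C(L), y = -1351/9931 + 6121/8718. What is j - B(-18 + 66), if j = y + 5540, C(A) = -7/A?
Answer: 1910893210843/230875888 ≈ 8276.7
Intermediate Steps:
y = 49009633/86578458 (y = -1351*1/9931 + 6121*(1/8718) = -1351/9931 + 6121/8718 = 49009633/86578458 ≈ 0.56607)
j = 479693666953/86578458 (j = 49009633/86578458 + 5540 = 479693666953/86578458 ≈ 5540.6)
B(L) = L² - 105*L - 7/L (B(L) = (L² - 105*L) - 7/L = L² - 105*L - 7/L)
j - B(-18 + 66) = 479693666953/86578458 - (-7 + (-18 + 66)²*(-105 + (-18 + 66)))/(-18 + 66) = 479693666953/86578458 - (-7 + 48²*(-105 + 48))/48 = 479693666953/86578458 - (-7 + 2304*(-57))/48 = 479693666953/86578458 - (-7 - 131328)/48 = 479693666953/86578458 - (-131335)/48 = 479693666953/86578458 - 1*(-131335/48) = 479693666953/86578458 + 131335/48 = 1910893210843/230875888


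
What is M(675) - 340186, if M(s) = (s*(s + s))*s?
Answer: 614753564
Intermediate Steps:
M(s) = 2*s³ (M(s) = (s*(2*s))*s = (2*s²)*s = 2*s³)
M(675) - 340186 = 2*675³ - 340186 = 2*307546875 - 340186 = 615093750 - 340186 = 614753564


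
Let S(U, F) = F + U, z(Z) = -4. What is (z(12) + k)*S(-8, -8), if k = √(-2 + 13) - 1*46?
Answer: 800 - 16*√11 ≈ 746.93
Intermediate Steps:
k = -46 + √11 (k = √11 - 46 = -46 + √11 ≈ -42.683)
(z(12) + k)*S(-8, -8) = (-4 + (-46 + √11))*(-8 - 8) = (-50 + √11)*(-16) = 800 - 16*√11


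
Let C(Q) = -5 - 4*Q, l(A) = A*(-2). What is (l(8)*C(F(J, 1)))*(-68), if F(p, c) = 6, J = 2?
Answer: -31552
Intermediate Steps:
l(A) = -2*A
(l(8)*C(F(J, 1)))*(-68) = ((-2*8)*(-5 - 4*6))*(-68) = -16*(-5 - 24)*(-68) = -16*(-29)*(-68) = 464*(-68) = -31552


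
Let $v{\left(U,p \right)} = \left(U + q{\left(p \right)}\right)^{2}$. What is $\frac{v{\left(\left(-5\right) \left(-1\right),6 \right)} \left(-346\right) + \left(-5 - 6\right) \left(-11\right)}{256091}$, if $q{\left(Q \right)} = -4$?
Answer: $- \frac{225}{256091} \approx -0.00087859$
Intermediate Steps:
$v{\left(U,p \right)} = \left(-4 + U\right)^{2}$ ($v{\left(U,p \right)} = \left(U - 4\right)^{2} = \left(-4 + U\right)^{2}$)
$\frac{v{\left(\left(-5\right) \left(-1\right),6 \right)} \left(-346\right) + \left(-5 - 6\right) \left(-11\right)}{256091} = \frac{\left(-4 - -5\right)^{2} \left(-346\right) + \left(-5 - 6\right) \left(-11\right)}{256091} = \left(\left(-4 + 5\right)^{2} \left(-346\right) - -121\right) \frac{1}{256091} = \left(1^{2} \left(-346\right) + 121\right) \frac{1}{256091} = \left(1 \left(-346\right) + 121\right) \frac{1}{256091} = \left(-346 + 121\right) \frac{1}{256091} = \left(-225\right) \frac{1}{256091} = - \frac{225}{256091}$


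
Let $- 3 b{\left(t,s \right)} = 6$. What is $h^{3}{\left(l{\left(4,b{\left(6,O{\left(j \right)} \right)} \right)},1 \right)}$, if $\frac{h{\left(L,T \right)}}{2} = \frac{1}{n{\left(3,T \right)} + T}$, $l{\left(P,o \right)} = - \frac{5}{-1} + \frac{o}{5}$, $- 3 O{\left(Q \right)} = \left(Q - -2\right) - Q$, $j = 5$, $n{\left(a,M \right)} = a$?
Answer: $\frac{1}{8} \approx 0.125$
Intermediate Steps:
$O{\left(Q \right)} = - \frac{2}{3}$ ($O{\left(Q \right)} = - \frac{\left(Q - -2\right) - Q}{3} = - \frac{\left(Q + 2\right) - Q}{3} = - \frac{\left(2 + Q\right) - Q}{3} = \left(- \frac{1}{3}\right) 2 = - \frac{2}{3}$)
$b{\left(t,s \right)} = -2$ ($b{\left(t,s \right)} = \left(- \frac{1}{3}\right) 6 = -2$)
$l{\left(P,o \right)} = 5 + \frac{o}{5}$ ($l{\left(P,o \right)} = \left(-5\right) \left(-1\right) + o \frac{1}{5} = 5 + \frac{o}{5}$)
$h{\left(L,T \right)} = \frac{2}{3 + T}$
$h^{3}{\left(l{\left(4,b{\left(6,O{\left(j \right)} \right)} \right)},1 \right)} = \left(\frac{2}{3 + 1}\right)^{3} = \left(\frac{2}{4}\right)^{3} = \left(2 \cdot \frac{1}{4}\right)^{3} = \left(\frac{1}{2}\right)^{3} = \frac{1}{8}$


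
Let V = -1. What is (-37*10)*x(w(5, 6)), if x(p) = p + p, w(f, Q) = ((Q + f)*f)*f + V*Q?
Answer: -199060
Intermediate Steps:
w(f, Q) = -Q + f**2*(Q + f) (w(f, Q) = ((Q + f)*f)*f - Q = (f*(Q + f))*f - Q = f**2*(Q + f) - Q = -Q + f**2*(Q + f))
x(p) = 2*p
(-37*10)*x(w(5, 6)) = (-37*10)*(2*(5**3 - 1*6 + 6*5**2)) = -740*(125 - 6 + 6*25) = -740*(125 - 6 + 150) = -740*269 = -370*538 = -199060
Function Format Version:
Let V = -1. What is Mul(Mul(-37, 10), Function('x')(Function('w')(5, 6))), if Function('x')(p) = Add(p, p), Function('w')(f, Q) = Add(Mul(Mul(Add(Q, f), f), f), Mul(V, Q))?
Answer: -199060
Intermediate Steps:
Function('w')(f, Q) = Add(Mul(-1, Q), Mul(Pow(f, 2), Add(Q, f))) (Function('w')(f, Q) = Add(Mul(Mul(Add(Q, f), f), f), Mul(-1, Q)) = Add(Mul(Mul(f, Add(Q, f)), f), Mul(-1, Q)) = Add(Mul(Pow(f, 2), Add(Q, f)), Mul(-1, Q)) = Add(Mul(-1, Q), Mul(Pow(f, 2), Add(Q, f))))
Function('x')(p) = Mul(2, p)
Mul(Mul(-37, 10), Function('x')(Function('w')(5, 6))) = Mul(Mul(-37, 10), Mul(2, Add(Pow(5, 3), Mul(-1, 6), Mul(6, Pow(5, 2))))) = Mul(-370, Mul(2, Add(125, -6, Mul(6, 25)))) = Mul(-370, Mul(2, Add(125, -6, 150))) = Mul(-370, Mul(2, 269)) = Mul(-370, 538) = -199060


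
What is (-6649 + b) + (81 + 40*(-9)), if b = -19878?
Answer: -26806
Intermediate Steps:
(-6649 + b) + (81 + 40*(-9)) = (-6649 - 19878) + (81 + 40*(-9)) = -26527 + (81 - 360) = -26527 - 279 = -26806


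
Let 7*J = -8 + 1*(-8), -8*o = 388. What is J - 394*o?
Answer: 133747/7 ≈ 19107.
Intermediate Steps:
o = -97/2 (o = -1/8*388 = -97/2 ≈ -48.500)
J = -16/7 (J = (-8 + 1*(-8))/7 = (-8 - 8)/7 = (1/7)*(-16) = -16/7 ≈ -2.2857)
J - 394*o = -16/7 - 394*(-97/2) = -16/7 + 19109 = 133747/7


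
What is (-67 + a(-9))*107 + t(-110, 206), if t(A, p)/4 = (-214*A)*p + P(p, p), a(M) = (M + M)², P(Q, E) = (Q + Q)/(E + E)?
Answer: 19424463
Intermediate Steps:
P(Q, E) = Q/E (P(Q, E) = (2*Q)/((2*E)) = (2*Q)*(1/(2*E)) = Q/E)
a(M) = 4*M² (a(M) = (2*M)² = 4*M²)
t(A, p) = 4 - 856*A*p (t(A, p) = 4*((-214*A)*p + p/p) = 4*(-214*A*p + 1) = 4*(1 - 214*A*p) = 4 - 856*A*p)
(-67 + a(-9))*107 + t(-110, 206) = (-67 + 4*(-9)²)*107 + (4 - 856*(-110)*206) = (-67 + 4*81)*107 + (4 + 19396960) = (-67 + 324)*107 + 19396964 = 257*107 + 19396964 = 27499 + 19396964 = 19424463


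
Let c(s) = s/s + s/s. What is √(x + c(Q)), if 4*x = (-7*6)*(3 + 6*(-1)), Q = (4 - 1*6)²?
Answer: √134/2 ≈ 5.7879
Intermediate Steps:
Q = 4 (Q = (4 - 6)² = (-2)² = 4)
c(s) = 2 (c(s) = 1 + 1 = 2)
x = 63/2 (x = ((-7*6)*(3 + 6*(-1)))/4 = (-42*(3 - 6))/4 = (-42*(-3))/4 = (¼)*126 = 63/2 ≈ 31.500)
√(x + c(Q)) = √(63/2 + 2) = √(67/2) = √134/2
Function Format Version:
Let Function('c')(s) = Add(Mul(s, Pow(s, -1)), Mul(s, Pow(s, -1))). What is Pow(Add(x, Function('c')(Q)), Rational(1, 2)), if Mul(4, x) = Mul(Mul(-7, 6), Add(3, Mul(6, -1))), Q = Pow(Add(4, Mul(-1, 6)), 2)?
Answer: Mul(Rational(1, 2), Pow(134, Rational(1, 2))) ≈ 5.7879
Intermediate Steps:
Q = 4 (Q = Pow(Add(4, -6), 2) = Pow(-2, 2) = 4)
Function('c')(s) = 2 (Function('c')(s) = Add(1, 1) = 2)
x = Rational(63, 2) (x = Mul(Rational(1, 4), Mul(Mul(-7, 6), Add(3, Mul(6, -1)))) = Mul(Rational(1, 4), Mul(-42, Add(3, -6))) = Mul(Rational(1, 4), Mul(-42, -3)) = Mul(Rational(1, 4), 126) = Rational(63, 2) ≈ 31.500)
Pow(Add(x, Function('c')(Q)), Rational(1, 2)) = Pow(Add(Rational(63, 2), 2), Rational(1, 2)) = Pow(Rational(67, 2), Rational(1, 2)) = Mul(Rational(1, 2), Pow(134, Rational(1, 2)))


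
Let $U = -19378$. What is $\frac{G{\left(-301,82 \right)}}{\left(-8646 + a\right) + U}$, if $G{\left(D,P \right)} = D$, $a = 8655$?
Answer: $\frac{43}{2767} \approx 0.01554$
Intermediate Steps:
$\frac{G{\left(-301,82 \right)}}{\left(-8646 + a\right) + U} = - \frac{301}{\left(-8646 + 8655\right) - 19378} = - \frac{301}{9 - 19378} = - \frac{301}{-19369} = \left(-301\right) \left(- \frac{1}{19369}\right) = \frac{43}{2767}$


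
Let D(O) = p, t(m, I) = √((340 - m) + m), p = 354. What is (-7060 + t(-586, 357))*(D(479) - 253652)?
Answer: 1788283880 - 506596*√85 ≈ 1.7836e+9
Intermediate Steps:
t(m, I) = 2*√85 (t(m, I) = √340 = 2*√85)
D(O) = 354
(-7060 + t(-586, 357))*(D(479) - 253652) = (-7060 + 2*√85)*(354 - 253652) = (-7060 + 2*√85)*(-253298) = 1788283880 - 506596*√85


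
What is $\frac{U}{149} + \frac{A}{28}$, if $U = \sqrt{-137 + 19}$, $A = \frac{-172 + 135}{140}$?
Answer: $- \frac{37}{3920} + \frac{i \sqrt{118}}{149} \approx -0.0094388 + 0.072905 i$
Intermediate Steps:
$A = - \frac{37}{140}$ ($A = \left(-37\right) \frac{1}{140} = - \frac{37}{140} \approx -0.26429$)
$U = i \sqrt{118}$ ($U = \sqrt{-118} = i \sqrt{118} \approx 10.863 i$)
$\frac{U}{149} + \frac{A}{28} = \frac{i \sqrt{118}}{149} - \frac{37}{140 \cdot 28} = i \sqrt{118} \cdot \frac{1}{149} - \frac{37}{3920} = \frac{i \sqrt{118}}{149} - \frac{37}{3920} = - \frac{37}{3920} + \frac{i \sqrt{118}}{149}$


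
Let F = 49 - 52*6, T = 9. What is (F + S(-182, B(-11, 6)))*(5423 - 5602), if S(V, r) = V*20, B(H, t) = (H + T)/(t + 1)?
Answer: 698637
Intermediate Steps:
F = -263 (F = 49 - 312 = -263)
B(H, t) = (9 + H)/(1 + t) (B(H, t) = (H + 9)/(t + 1) = (9 + H)/(1 + t))
S(V, r) = 20*V
(F + S(-182, B(-11, 6)))*(5423 - 5602) = (-263 + 20*(-182))*(5423 - 5602) = (-263 - 3640)*(-179) = -3903*(-179) = 698637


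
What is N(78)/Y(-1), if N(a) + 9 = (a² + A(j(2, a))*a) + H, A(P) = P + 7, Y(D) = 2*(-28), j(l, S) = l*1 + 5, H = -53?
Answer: -3557/28 ≈ -127.04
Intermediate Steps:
j(l, S) = 5 + l (j(l, S) = l + 5 = 5 + l)
Y(D) = -56
A(P) = 7 + P
N(a) = -62 + a² + 14*a (N(a) = -9 + ((a² + (7 + (5 + 2))*a) - 53) = -9 + ((a² + (7 + 7)*a) - 53) = -9 + ((a² + 14*a) - 53) = -9 + (-53 + a² + 14*a) = -62 + a² + 14*a)
N(78)/Y(-1) = (-62 + 78² + 14*78)/(-56) = (-62 + 6084 + 1092)*(-1/56) = 7114*(-1/56) = -3557/28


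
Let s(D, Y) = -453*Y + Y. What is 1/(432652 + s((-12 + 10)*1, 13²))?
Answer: 1/356264 ≈ 2.8069e-6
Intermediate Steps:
s(D, Y) = -452*Y
1/(432652 + s((-12 + 10)*1, 13²)) = 1/(432652 - 452*13²) = 1/(432652 - 452*169) = 1/(432652 - 76388) = 1/356264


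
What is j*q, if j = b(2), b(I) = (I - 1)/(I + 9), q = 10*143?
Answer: 130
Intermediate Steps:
q = 1430
b(I) = (-1 + I)/(9 + I)
j = 1/11 (j = (-1 + 2)/(9 + 2) = 1/11 ≈ 0.090909)
j*q = (1/11)*1430 = 130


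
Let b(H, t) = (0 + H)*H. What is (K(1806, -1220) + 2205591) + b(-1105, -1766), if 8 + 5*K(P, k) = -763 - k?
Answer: 17133529/5 ≈ 3.4267e+6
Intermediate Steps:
K(P, k) = -771/5 - k/5 (K(P, k) = -8/5 + (-763 - k)/5 = -8/5 + (-763/5 - k/5) = -771/5 - k/5)
b(H, t) = H**2 (b(H, t) = H*H = H**2)
(K(1806, -1220) + 2205591) + b(-1105, -1766) = ((-771/5 - 1/5*(-1220)) + 2205591) + (-1105)**2 = ((-771/5 + 244) + 2205591) + 1221025 = (449/5 + 2205591) + 1221025 = 11028404/5 + 1221025 = 17133529/5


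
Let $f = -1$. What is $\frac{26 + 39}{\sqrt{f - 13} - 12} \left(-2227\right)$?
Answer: $\frac{868530}{79} + \frac{144755 i \sqrt{14}}{158} \approx 10994.0 + 3428.0 i$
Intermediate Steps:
$\frac{26 + 39}{\sqrt{f - 13} - 12} \left(-2227\right) = \frac{26 + 39}{\sqrt{-1 - 13} - 12} \left(-2227\right) = \frac{65}{\sqrt{-14} - 12} \left(-2227\right) = \frac{65}{i \sqrt{14} - 12} \left(-2227\right) = \frac{65}{-12 + i \sqrt{14}} \left(-2227\right) = - \frac{144755}{-12 + i \sqrt{14}}$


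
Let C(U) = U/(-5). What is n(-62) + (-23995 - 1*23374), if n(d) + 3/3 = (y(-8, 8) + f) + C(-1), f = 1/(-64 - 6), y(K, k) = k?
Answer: -3315327/70 ≈ -47362.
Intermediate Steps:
C(U) = -U/5 (C(U) = U*(-⅕) = -U/5)
f = -1/70 (f = 1/(-70) = -1/70 ≈ -0.014286)
n(d) = 503/70 (n(d) = -1 + ((8 - 1/70) - ⅕*(-1)) = -1 + (559/70 + ⅕) = -1 + 573/70 = 503/70)
n(-62) + (-23995 - 1*23374) = 503/70 + (-23995 - 1*23374) = 503/70 + (-23995 - 23374) = 503/70 - 47369 = -3315327/70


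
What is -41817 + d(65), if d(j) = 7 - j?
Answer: -41875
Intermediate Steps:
-41817 + d(65) = -41817 + (7 - 1*65) = -41817 + (7 - 65) = -41817 - 58 = -41875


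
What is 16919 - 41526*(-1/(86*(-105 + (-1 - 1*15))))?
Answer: 88008794/5203 ≈ 16915.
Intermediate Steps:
16919 - 41526*(-1/(86*(-105 + (-1 - 1*15)))) = 16919 - 41526*(-1/(86*(-105 + (-1 - 15)))) = 16919 - 41526*(-1/(86*(-105 - 16))) = 16919 - 41526/((-86*(-121))) = 16919 - 41526/10406 = 16919 - 41526*1/10406 = 16919 - 20763/5203 = 88008794/5203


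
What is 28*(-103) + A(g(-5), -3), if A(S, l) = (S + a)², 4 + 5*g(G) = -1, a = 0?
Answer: -2883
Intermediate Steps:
g(G) = -1 (g(G) = -⅘ + (⅕)*(-1) = -⅘ - ⅕ = -1)
A(S, l) = S² (A(S, l) = (S + 0)² = S²)
28*(-103) + A(g(-5), -3) = 28*(-103) + (-1)² = -2884 + 1 = -2883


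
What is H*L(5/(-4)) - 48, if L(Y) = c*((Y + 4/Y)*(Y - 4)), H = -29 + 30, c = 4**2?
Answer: 1629/5 ≈ 325.80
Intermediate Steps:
c = 16
H = 1
L(Y) = 16*(-4 + Y)*(Y + 4/Y) (L(Y) = 16*((Y + 4/Y)*(Y - 4)) = 16*((Y + 4/Y)*(-4 + Y)) = 16*((-4 + Y)*(Y + 4/Y)) = 16*(-4 + Y)*(Y + 4/Y))
H*L(5/(-4)) - 48 = 1*(64 - 256/(5/(-4)) - 320/(-4) + 16*(5/(-4))**2) - 48 = 1*(64 - 256/(5*(-1/4)) - 320*(-1)/4 + 16*(5*(-1/4))**2) - 48 = 1*(64 - 256/(-5/4) - 64*(-5/4) + 16*(-5/4)**2) - 48 = 1*(64 - 256*(-4/5) + 80 + 16*(25/16)) - 48 = 1*(64 + 1024/5 + 80 + 25) - 48 = 1*(1869/5) - 48 = 1869/5 - 48 = 1629/5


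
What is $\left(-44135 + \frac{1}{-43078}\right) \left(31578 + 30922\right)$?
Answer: $- \frac{59413985343750}{21539} \approx -2.7584 \cdot 10^{9}$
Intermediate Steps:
$\left(-44135 + \frac{1}{-43078}\right) \left(31578 + 30922\right) = \left(-44135 - \frac{1}{43078}\right) 62500 = \left(- \frac{1901247531}{43078}\right) 62500 = - \frac{59413985343750}{21539}$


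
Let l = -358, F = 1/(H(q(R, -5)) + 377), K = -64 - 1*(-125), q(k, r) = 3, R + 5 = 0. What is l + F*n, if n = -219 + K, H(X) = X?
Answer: -68099/190 ≈ -358.42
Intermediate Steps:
R = -5 (R = -5 + 0 = -5)
K = 61 (K = -64 + 125 = 61)
F = 1/380 (F = 1/(3 + 377) = 1/380 ≈ 0.0026316)
n = -158 (n = -219 + 61 = -158)
l + F*n = -358 + (1/380)*(-158) = -358 - 79/190 = -68099/190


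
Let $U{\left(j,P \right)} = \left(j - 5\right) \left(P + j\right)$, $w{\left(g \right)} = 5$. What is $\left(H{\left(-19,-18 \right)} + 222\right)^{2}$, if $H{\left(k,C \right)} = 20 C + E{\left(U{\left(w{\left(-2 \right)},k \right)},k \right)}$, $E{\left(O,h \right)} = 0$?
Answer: $19044$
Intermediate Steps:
$U{\left(j,P \right)} = \left(-5 + j\right) \left(P + j\right)$
$H{\left(k,C \right)} = 20 C$ ($H{\left(k,C \right)} = 20 C + 0 = 20 C$)
$\left(H{\left(-19,-18 \right)} + 222\right)^{2} = \left(20 \left(-18\right) + 222\right)^{2} = \left(-360 + 222\right)^{2} = \left(-138\right)^{2} = 19044$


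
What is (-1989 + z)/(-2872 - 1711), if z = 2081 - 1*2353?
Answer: 2261/4583 ≈ 0.49334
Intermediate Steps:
z = -272 (z = 2081 - 2353 = -272)
(-1989 + z)/(-2872 - 1711) = (-1989 - 272)/(-2872 - 1711) = -2261/(-4583) = -2261*(-1/4583) = 2261/4583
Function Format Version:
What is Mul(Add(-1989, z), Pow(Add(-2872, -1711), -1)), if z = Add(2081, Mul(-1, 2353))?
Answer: Rational(2261, 4583) ≈ 0.49334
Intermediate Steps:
z = -272 (z = Add(2081, -2353) = -272)
Mul(Add(-1989, z), Pow(Add(-2872, -1711), -1)) = Mul(Add(-1989, -272), Pow(Add(-2872, -1711), -1)) = Mul(-2261, Pow(-4583, -1)) = Mul(-2261, Rational(-1, 4583)) = Rational(2261, 4583)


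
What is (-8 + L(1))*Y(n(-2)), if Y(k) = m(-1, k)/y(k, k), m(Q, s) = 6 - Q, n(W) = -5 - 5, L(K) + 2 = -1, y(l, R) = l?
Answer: 77/10 ≈ 7.7000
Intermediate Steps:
L(K) = -3 (L(K) = -2 - 1 = -3)
n(W) = -10
Y(k) = 7/k (Y(k) = (6 - 1*(-1))/k = (6 + 1)/k = 7/k)
(-8 + L(1))*Y(n(-2)) = (-8 - 3)*(7/(-10)) = -77*(-1)/10 = -11*(-7/10) = 77/10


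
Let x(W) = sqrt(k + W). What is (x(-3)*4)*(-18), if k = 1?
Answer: -72*I*sqrt(2) ≈ -101.82*I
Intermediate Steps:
x(W) = sqrt(1 + W)
(x(-3)*4)*(-18) = (sqrt(1 - 3)*4)*(-18) = (sqrt(-2)*4)*(-18) = ((I*sqrt(2))*4)*(-18) = (4*I*sqrt(2))*(-18) = -72*I*sqrt(2)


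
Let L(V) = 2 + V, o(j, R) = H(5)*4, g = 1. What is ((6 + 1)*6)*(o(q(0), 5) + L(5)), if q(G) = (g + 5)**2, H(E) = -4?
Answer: -378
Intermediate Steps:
q(G) = 36 (q(G) = (1 + 5)**2 = 6**2 = 36)
o(j, R) = -16 (o(j, R) = -4*4 = -16)
((6 + 1)*6)*(o(q(0), 5) + L(5)) = ((6 + 1)*6)*(-16 + (2 + 5)) = (7*6)*(-16 + 7) = 42*(-9) = -378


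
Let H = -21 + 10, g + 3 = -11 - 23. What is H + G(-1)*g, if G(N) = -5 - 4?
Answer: 322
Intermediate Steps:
G(N) = -9
g = -37 (g = -3 + (-11 - 23) = -3 - 34 = -37)
H = -11
H + G(-1)*g = -11 - 9*(-37) = -11 + 333 = 322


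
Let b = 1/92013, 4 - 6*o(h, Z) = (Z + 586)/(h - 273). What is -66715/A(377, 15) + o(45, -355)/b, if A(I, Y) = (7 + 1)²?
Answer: 92217623/1216 ≈ 75837.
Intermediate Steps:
o(h, Z) = ⅔ - (586 + Z)/(6*(-273 + h)) (o(h, Z) = ⅔ - (Z + 586)/(6*(h - 273)) = ⅔ - (586 + Z)/(6*(-273 + h)))
A(I, Y) = 64 (A(I, Y) = 8² = 64)
b = 1/92013 ≈ 1.0868e-5
-66715/A(377, 15) + o(45, -355)/b = -66715/64 + ((-1678 - 1*(-355) + 4*45)/(6*(-273 + 45)))/(1/92013) = -66715*1/64 + ((⅙)*(-1678 + 355 + 180)/(-228))*92013 = -66715/64 + ((⅙)*(-1/228)*(-1143))*92013 = -66715/64 + (127/152)*92013 = -66715/64 + 11685651/152 = 92217623/1216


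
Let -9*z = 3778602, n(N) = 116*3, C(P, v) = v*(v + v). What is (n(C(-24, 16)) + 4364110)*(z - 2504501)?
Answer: -38289551518946/3 ≈ -1.2763e+13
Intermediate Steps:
C(P, v) = 2*v² (C(P, v) = v*(2*v) = 2*v²)
n(N) = 348
z = -1259534/3 (z = -⅑*3778602 = -1259534/3 ≈ -4.1984e+5)
(n(C(-24, 16)) + 4364110)*(z - 2504501) = (348 + 4364110)*(-1259534/3 - 2504501) = 4364458*(-8773037/3) = -38289551518946/3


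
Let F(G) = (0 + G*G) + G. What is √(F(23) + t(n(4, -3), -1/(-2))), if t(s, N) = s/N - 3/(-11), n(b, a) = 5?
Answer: √68035/11 ≈ 23.712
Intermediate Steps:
t(s, N) = 3/11 + s/N (t(s, N) = s/N - 3*(-1/11) = s/N + 3/11 = 3/11 + s/N)
F(G) = G + G² (F(G) = (0 + G²) + G = G² + G = G + G²)
√(F(23) + t(n(4, -3), -1/(-2))) = √(23*(1 + 23) + (3/11 + 5/((-1/(-2))))) = √(23*24 + (3/11 + 5/((-1*(-½))))) = √(552 + (3/11 + 5/(½))) = √(552 + (3/11 + 5*2)) = √(552 + (3/11 + 10)) = √(552 + 113/11) = √(6185/11) = √68035/11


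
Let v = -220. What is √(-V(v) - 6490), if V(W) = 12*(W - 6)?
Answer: I*√3778 ≈ 61.465*I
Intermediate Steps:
V(W) = -72 + 12*W (V(W) = 12*(-6 + W) = -72 + 12*W)
√(-V(v) - 6490) = √(-(-72 + 12*(-220)) - 6490) = √(-(-72 - 2640) - 6490) = √(-1*(-2712) - 6490) = √(2712 - 6490) = √(-3778) = I*√3778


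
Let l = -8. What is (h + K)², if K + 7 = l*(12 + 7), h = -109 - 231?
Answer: 249001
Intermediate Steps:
h = -340
K = -159 (K = -7 - 8*(12 + 7) = -7 - 8*19 = -7 - 152 = -159)
(h + K)² = (-340 - 159)² = (-499)² = 249001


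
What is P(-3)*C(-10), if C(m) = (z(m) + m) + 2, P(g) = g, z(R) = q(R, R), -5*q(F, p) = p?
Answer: 18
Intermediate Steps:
q(F, p) = -p/5
z(R) = -R/5
C(m) = 2 + 4*m/5 (C(m) = (-m/5 + m) + 2 = 4*m/5 + 2 = 2 + 4*m/5)
P(-3)*C(-10) = -3*(2 + (⅘)*(-10)) = -3*(2 - 8) = -3*(-6) = 18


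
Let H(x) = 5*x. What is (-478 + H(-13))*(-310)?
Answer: 168330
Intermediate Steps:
(-478 + H(-13))*(-310) = (-478 + 5*(-13))*(-310) = (-478 - 65)*(-310) = -543*(-310) = 168330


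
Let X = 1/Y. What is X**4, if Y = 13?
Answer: 1/28561 ≈ 3.5013e-5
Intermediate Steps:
X = 1/13 ≈ 0.076923
X**4 = (1/13)**4 = 1/28561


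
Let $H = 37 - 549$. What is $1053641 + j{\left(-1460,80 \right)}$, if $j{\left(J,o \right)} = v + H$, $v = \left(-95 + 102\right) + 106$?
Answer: $1053242$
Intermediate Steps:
$H = -512$ ($H = 37 - 549 = -512$)
$v = 113$ ($v = 7 + 106 = 113$)
$j{\left(J,o \right)} = -399$ ($j{\left(J,o \right)} = 113 - 512 = -399$)
$1053641 + j{\left(-1460,80 \right)} = 1053641 - 399 = 1053242$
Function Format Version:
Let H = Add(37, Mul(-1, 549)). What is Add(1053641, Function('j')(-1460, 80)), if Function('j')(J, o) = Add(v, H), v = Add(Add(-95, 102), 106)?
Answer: 1053242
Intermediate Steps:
H = -512 (H = Add(37, -549) = -512)
v = 113 (v = Add(7, 106) = 113)
Function('j')(J, o) = -399 (Function('j')(J, o) = Add(113, -512) = -399)
Add(1053641, Function('j')(-1460, 80)) = Add(1053641, -399) = 1053242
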